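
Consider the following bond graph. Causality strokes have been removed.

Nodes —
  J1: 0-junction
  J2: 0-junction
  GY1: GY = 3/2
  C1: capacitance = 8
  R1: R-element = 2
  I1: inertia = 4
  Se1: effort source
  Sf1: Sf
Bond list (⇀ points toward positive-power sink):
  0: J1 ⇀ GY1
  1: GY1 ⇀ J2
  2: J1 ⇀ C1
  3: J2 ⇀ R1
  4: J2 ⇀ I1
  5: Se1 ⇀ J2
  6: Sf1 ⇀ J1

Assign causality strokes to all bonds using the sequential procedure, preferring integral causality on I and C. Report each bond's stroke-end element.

#0 stroke at GY1
#1 stroke at GY1
#2 stroke at J1
#3 stroke at R1
#4 stroke at I1
#5 stroke at J2
#6 stroke at Sf1

bond 5 stroke→J2  (Se1 (Se) sets effort on bond)
bond 6 stroke→Sf1  (source Sf1 imposes f)
bond 1 stroke→GY1  (0-jn J2 has e-setter on 5)
bond 3 stroke→R1  (0-jn J2 has e-setter on 5)
bond 4 stroke→I1  (0-jn J2 has e-setter on 5)
bond 0 stroke→GY1  (GY1: gyrator matches bond 1)
bond 2 stroke→J1  (J1: last free bond brings effort in)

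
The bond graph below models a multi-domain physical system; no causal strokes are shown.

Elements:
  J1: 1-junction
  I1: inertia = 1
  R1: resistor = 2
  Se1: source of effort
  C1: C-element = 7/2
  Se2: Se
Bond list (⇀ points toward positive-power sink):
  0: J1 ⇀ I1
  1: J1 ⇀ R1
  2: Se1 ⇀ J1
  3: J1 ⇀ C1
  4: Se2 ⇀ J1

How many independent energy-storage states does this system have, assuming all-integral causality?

#2 stroke at J1  (source Se1 imposes e)
#4 stroke at J1  (Se2 fixes effort; stroke away)
#0 stroke at I1  (I1: I, integral causality)
#1 stroke at J1  (1-jn J1 has f-setter on 0)
#3 stroke at J1  (J1: bond 0 brought flow, rest push out)

2  (C1, I1 all integral)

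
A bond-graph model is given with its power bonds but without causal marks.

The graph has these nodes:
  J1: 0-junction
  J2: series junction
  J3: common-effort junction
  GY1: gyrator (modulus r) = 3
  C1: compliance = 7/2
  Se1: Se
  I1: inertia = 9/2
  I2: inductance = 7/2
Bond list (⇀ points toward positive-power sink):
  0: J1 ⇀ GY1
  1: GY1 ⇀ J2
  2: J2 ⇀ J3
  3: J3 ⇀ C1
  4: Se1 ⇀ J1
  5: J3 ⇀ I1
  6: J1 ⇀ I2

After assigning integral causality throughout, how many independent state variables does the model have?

3  (C1, I1, I2 all integral)

β4 stroke at J1  (source Se1 imposes e)
β0 stroke at GY1  (J1: bond 4 brought effort, rest push out)
β6 stroke at I2  (J1 effort already set via bond 4)
β1 stroke at GY1  (GY1 both-in/both-out from 0)
β2 stroke at J2  (J2 flow already set via bond 1)
β3 stroke at J3  (prefer integral on C1)
β5 stroke at I1  (J3 effort already set via bond 3)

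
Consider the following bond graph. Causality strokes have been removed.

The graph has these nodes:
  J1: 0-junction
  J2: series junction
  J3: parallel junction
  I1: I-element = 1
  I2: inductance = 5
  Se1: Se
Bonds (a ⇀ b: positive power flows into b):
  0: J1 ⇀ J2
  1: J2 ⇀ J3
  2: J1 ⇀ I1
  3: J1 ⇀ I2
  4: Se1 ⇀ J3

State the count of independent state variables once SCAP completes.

2  (I1, I2 all integral)

b4 →J3  (Se1: effort source, stroke at far end)
b1 →J2  (0-jn J3 has e-setter on 4)
b0 →J1  (only one flow-in slot at J2)
b2 →I1  (J1 effort already set via bond 0)
b3 →I2  (J1 effort already set via bond 0)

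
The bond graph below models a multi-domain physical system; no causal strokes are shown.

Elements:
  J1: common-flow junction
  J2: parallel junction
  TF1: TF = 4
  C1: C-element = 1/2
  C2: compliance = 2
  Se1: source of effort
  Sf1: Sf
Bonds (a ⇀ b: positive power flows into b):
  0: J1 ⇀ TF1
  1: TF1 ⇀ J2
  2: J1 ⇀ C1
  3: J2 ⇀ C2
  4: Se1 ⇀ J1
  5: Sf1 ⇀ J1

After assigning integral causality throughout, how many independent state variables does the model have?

2  (C1, C2 all integral)

#4 stroke at J1  (Se1: effort source, stroke at far end)
#5 stroke at Sf1  (source Sf1 imposes f)
#0 stroke at J1  (1-jn J1 has f-setter on 5)
#2 stroke at J1  (common-f at J1 fixed by 5)
#1 stroke at TF1  (TF1 one-in-one-out from 0)
#3 stroke at J2  (J2 needs exactly one e-in)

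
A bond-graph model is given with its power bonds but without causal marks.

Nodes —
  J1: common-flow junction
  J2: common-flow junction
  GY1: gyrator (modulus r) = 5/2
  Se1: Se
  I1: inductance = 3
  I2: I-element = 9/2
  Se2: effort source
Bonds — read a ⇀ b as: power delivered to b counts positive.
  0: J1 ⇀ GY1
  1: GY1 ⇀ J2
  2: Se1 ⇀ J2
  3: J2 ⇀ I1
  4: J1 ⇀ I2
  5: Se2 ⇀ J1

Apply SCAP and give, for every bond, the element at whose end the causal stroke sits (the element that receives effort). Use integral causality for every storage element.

#2 stroke at J2  (Se1 fixes effort; stroke away)
#5 stroke at J1  (Se2: effort source, stroke at far end)
#3 stroke at I1  (I1 outputs flow p/I1)
#1 stroke at J2  (common-f at J2 fixed by 3)
#0 stroke at J1  (GY1 both-in/both-out from 1)
#4 stroke at I2  (closing 1-jn rule on J1)

#0 stroke at J1
#1 stroke at J2
#2 stroke at J2
#3 stroke at I1
#4 stroke at I2
#5 stroke at J1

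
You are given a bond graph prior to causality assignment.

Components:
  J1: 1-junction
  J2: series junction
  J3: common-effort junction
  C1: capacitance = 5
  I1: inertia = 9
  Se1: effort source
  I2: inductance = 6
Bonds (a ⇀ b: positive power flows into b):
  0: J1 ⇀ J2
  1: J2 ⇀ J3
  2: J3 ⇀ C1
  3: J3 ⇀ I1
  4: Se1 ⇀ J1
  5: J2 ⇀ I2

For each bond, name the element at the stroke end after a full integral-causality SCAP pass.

#0 →J2
#1 →J2
#2 →J3
#3 →I1
#4 →J1
#5 →I2

bond 4 stroke at J1  (Se1 (Se) sets effort on bond)
bond 0 stroke at J2  (J1 needs exactly one f-in)
bond 2 stroke at J3  (C1 outputs effort q/C1)
bond 1 stroke at J2  (J3: bond 2 brought effort, rest push out)
bond 3 stroke at I1  (common-e at J3 fixed by 2)
bond 5 stroke at I2  (J2: last free bond brings flow in)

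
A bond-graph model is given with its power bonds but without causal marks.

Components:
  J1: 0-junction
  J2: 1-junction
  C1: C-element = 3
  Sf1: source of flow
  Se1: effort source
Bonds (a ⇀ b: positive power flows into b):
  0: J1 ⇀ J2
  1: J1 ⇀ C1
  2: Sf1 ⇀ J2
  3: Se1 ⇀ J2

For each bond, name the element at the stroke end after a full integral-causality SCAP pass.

bond 2 stroke at Sf1  (source Sf1 imposes f)
bond 3 stroke at J2  (Se1 fixes effort; stroke away)
bond 0 stroke at J2  (J2: bond 2 brought flow, rest push out)
bond 1 stroke at J1  (J1: last free bond brings effort in)

#0 →J2
#1 →J1
#2 →Sf1
#3 →J2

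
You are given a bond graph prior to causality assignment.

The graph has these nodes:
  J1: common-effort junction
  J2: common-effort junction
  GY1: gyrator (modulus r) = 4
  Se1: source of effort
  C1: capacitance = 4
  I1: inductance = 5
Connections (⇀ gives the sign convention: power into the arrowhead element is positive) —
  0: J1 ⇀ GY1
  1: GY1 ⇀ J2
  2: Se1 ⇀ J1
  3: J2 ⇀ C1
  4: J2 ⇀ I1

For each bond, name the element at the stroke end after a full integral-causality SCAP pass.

bond 0 →GY1
bond 1 →GY1
bond 2 →J1
bond 3 →J2
bond 4 →I1

b2 |J1  (source Se1 imposes e)
b0 |GY1  (J1 effort already set via bond 2)
b1 |GY1  (through GY1, causality inverts; strokes same side of GY1)
b3 |J2  (C1: C, integral causality)
b4 |I1  (common-e at J2 fixed by 3)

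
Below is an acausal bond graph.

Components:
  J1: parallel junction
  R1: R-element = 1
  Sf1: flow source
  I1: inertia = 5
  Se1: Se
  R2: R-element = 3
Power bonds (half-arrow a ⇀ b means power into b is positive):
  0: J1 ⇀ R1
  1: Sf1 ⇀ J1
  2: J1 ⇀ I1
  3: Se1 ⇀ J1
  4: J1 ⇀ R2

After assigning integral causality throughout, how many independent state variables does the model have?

#1 stroke→Sf1  (Sf1: flow source, stroke at near end)
#3 stroke→J1  (Se1 fixes effort; stroke away)
#0 stroke→R1  (common-e at J1 fixed by 3)
#2 stroke→I1  (J1 effort already set via bond 3)
#4 stroke→R2  (common-e at J1 fixed by 3)

1  (I1 all integral)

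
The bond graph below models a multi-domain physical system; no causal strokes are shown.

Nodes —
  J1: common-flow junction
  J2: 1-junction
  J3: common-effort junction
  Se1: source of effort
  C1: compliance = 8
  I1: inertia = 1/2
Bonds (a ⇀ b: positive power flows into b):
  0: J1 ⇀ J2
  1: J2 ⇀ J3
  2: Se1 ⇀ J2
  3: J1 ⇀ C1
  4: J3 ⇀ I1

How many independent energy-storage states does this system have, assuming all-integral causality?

2  (C1, I1 all integral)

bond 2 |J2  (Se1 fixes effort; stroke away)
bond 3 |J1  (C1 outputs effort q/C1)
bond 0 |J2  (J1 needs exactly one f-in)
bond 1 |J3  (only one flow-in slot at J2)
bond 4 |I1  (0-jn J3 has e-setter on 1)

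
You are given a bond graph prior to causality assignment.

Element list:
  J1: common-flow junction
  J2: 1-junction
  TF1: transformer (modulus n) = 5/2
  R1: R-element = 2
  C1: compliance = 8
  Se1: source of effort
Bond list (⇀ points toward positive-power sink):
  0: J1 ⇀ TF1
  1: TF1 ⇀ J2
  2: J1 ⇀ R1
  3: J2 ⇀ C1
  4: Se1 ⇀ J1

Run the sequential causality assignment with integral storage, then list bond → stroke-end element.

#4 stroke→J1  (source Se1 imposes e)
#3 stroke→J2  (C1 integral (e out))
#1 stroke→TF1  (J2: last free bond brings flow in)
#0 stroke→J1  (TF1 one-in-one-out from 1)
#2 stroke→R1  (closing 1-jn rule on J1)

bond 0 |J1
bond 1 |TF1
bond 2 |R1
bond 3 |J2
bond 4 |J1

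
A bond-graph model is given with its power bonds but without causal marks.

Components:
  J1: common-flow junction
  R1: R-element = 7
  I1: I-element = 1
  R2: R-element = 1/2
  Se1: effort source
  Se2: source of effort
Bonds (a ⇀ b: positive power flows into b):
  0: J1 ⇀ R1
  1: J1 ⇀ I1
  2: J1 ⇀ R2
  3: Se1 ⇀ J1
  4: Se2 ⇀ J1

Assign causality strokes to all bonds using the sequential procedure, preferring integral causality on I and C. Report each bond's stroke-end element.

β3 stroke at J1  (Se1: effort source, stroke at far end)
β4 stroke at J1  (source Se2 imposes e)
β1 stroke at I1  (I1: I, integral causality)
β0 stroke at J1  (common-f at J1 fixed by 1)
β2 stroke at J1  (J1: bond 1 brought flow, rest push out)

bond 0 →J1
bond 1 →I1
bond 2 →J1
bond 3 →J1
bond 4 →J1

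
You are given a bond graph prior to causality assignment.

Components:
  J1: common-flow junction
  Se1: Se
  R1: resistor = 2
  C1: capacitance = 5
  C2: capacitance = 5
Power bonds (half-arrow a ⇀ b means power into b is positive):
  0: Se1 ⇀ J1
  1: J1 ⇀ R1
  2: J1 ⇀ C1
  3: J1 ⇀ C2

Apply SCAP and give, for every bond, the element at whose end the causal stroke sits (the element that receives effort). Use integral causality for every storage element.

bond 0 stroke at J1
bond 1 stroke at R1
bond 2 stroke at J1
bond 3 stroke at J1

β0 |J1  (Se1 fixes effort; stroke away)
β2 |J1  (prefer integral on C1)
β3 |J1  (C2 outputs effort q/C2)
β1 |R1  (closing 1-jn rule on J1)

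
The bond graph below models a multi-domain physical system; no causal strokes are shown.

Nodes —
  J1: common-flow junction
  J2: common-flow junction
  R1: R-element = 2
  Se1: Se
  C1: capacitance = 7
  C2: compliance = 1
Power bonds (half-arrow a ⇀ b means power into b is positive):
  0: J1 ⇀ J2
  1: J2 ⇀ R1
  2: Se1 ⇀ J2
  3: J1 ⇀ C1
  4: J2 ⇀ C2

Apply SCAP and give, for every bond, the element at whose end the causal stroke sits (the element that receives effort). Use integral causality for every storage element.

#2 stroke→J2  (Se1 (Se) sets effort on bond)
#3 stroke→J1  (C1 outputs effort q/C1)
#0 stroke→J2  (only one flow-in slot at J1)
#4 stroke→J2  (C2: C, integral causality)
#1 stroke→R1  (J2: last free bond brings flow in)

β0 →J2
β1 →R1
β2 →J2
β3 →J1
β4 →J2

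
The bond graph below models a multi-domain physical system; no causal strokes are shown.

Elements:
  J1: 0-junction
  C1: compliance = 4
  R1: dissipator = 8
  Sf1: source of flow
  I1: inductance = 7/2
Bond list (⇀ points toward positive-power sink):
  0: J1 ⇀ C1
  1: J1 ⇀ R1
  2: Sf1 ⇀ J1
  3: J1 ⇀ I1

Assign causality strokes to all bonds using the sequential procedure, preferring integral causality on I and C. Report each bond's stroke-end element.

β2 stroke→Sf1  (Sf1 fixes flow; stroke at Sf1)
β0 stroke→J1  (C1 integral (e out))
β1 stroke→R1  (J1 effort already set via bond 0)
β3 stroke→I1  (J1 effort already set via bond 0)

bond 0 stroke→J1
bond 1 stroke→R1
bond 2 stroke→Sf1
bond 3 stroke→I1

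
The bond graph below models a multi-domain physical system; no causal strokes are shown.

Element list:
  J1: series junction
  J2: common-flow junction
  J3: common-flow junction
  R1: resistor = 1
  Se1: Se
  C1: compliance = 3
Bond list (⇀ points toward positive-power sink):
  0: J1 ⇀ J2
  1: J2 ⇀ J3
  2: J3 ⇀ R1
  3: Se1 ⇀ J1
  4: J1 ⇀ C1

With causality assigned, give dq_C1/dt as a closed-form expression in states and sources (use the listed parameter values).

#3 stroke→J1  (source Se1 imposes e)
#4 stroke→J1  (prefer integral on C1)
#0 stroke→J2  (closing 1-jn rule on J1)
#1 stroke→J3  (J2 needs exactly one f-in)
#2 stroke→R1  (only one flow-in slot at J3)

dq_C1/dt = E_Se1 - q_C1/3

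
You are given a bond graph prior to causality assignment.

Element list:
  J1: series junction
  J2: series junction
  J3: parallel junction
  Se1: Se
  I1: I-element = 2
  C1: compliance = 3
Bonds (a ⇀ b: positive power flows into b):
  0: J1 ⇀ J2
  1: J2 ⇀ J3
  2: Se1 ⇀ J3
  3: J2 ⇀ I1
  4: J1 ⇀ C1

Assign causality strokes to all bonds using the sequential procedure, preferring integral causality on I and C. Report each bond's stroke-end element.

b2 →J3  (Se1 fixes effort; stroke away)
b1 →J2  (J3 effort already set via bond 2)
b3 →I1  (I1: I, integral causality)
b0 →J2  (1-jn J2 has f-setter on 3)
b4 →J1  (J1 flow already set via bond 0)

bond 0 stroke at J2
bond 1 stroke at J2
bond 2 stroke at J3
bond 3 stroke at I1
bond 4 stroke at J1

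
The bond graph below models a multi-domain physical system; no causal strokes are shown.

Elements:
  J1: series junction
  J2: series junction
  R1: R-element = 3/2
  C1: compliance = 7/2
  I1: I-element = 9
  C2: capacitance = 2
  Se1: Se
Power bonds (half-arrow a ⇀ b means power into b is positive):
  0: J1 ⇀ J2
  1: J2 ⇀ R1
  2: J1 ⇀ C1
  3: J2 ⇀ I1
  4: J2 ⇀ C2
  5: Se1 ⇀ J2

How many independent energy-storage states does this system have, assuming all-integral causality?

3  (C1, C2, I1 all integral)

β5 |J2  (source Se1 imposes e)
β2 |J1  (C1 integral (e out))
β0 |J2  (closing 1-jn rule on J1)
β3 |I1  (I1 outputs flow p/I1)
β1 |J2  (common-f at J2 fixed by 3)
β4 |J2  (J2 flow already set via bond 3)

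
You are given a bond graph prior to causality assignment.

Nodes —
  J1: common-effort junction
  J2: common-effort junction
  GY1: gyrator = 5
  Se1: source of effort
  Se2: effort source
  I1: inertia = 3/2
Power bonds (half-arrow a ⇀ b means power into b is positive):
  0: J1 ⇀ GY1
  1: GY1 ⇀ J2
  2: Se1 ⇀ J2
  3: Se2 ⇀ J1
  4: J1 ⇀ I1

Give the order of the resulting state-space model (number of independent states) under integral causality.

b2 |J2  (source Se1 imposes e)
b3 |J1  (Se2: effort source, stroke at far end)
b0 |GY1  (common-e at J1 fixed by 3)
b4 |I1  (common-e at J1 fixed by 3)
b1 |GY1  (common-e at J2 fixed by 2)

1  (I1 all integral)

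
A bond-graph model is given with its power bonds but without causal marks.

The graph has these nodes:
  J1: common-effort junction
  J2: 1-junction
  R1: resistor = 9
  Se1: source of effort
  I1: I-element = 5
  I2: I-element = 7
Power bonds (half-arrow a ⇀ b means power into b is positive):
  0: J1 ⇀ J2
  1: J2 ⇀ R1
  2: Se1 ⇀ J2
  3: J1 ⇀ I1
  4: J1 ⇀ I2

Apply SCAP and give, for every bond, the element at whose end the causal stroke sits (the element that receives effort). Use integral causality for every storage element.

b2 stroke at J2  (Se1 (Se) sets effort on bond)
b3 stroke at I1  (prefer integral on I1)
b4 stroke at I2  (prefer integral on I2)
b0 stroke at J1  (only one effort-in slot at J1)
b1 stroke at J2  (J2: bond 0 brought flow, rest push out)

β0 |J1
β1 |J2
β2 |J2
β3 |I1
β4 |I2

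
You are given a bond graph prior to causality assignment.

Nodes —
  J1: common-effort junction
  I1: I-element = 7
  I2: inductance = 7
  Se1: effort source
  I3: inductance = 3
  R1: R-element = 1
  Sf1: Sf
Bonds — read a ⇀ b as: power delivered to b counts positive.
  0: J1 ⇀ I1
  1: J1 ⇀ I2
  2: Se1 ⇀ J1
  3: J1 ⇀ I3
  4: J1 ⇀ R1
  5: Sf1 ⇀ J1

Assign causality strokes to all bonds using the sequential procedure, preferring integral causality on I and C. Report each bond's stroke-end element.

b2 →J1  (Se1 fixes effort; stroke away)
b5 →Sf1  (source Sf1 imposes f)
b0 →I1  (common-e at J1 fixed by 2)
b1 →I2  (0-jn J1 has e-setter on 2)
b3 →I3  (common-e at J1 fixed by 2)
b4 →R1  (0-jn J1 has e-setter on 2)

b0 |I1
b1 |I2
b2 |J1
b3 |I3
b4 |R1
b5 |Sf1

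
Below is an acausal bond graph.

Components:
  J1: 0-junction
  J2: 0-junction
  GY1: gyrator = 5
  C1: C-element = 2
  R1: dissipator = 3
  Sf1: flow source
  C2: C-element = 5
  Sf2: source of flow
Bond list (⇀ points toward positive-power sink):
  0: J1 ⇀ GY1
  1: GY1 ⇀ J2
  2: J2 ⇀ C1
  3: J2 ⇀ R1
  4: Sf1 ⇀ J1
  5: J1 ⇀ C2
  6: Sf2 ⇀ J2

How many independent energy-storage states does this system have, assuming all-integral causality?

b4 stroke at Sf1  (source Sf1 imposes f)
b6 stroke at Sf2  (Sf2 (Sf) sets flow on bond)
b2 stroke at J2  (C1: C, integral causality)
b1 stroke at GY1  (J2: bond 2 brought effort, rest push out)
b3 stroke at R1  (common-e at J2 fixed by 2)
b0 stroke at GY1  (GY1: gyrator matches bond 1)
b5 stroke at J1  (J1: last free bond brings effort in)

2  (C1, C2 all integral)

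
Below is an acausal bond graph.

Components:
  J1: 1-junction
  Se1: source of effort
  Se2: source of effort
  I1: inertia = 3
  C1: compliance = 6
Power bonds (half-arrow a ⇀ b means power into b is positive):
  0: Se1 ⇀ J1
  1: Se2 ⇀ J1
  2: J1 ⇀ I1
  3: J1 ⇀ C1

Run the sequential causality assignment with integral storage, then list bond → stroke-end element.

#0 stroke→J1
#1 stroke→J1
#2 stroke→I1
#3 stroke→J1

bond 0 stroke→J1  (source Se1 imposes e)
bond 1 stroke→J1  (Se2: effort source, stroke at far end)
bond 2 stroke→I1  (I1 outputs flow p/I1)
bond 3 stroke→J1  (J1: bond 2 brought flow, rest push out)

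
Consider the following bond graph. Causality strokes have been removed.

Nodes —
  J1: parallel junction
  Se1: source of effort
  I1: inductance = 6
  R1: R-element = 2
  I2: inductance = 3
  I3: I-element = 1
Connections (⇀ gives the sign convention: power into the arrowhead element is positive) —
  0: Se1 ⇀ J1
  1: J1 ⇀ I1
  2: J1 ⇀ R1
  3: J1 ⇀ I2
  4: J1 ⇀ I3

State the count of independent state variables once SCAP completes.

3  (I1, I2, I3 all integral)

b0 stroke at J1  (Se1: effort source, stroke at far end)
b1 stroke at I1  (J1: bond 0 brought effort, rest push out)
b2 stroke at R1  (J1: bond 0 brought effort, rest push out)
b3 stroke at I2  (0-jn J1 has e-setter on 0)
b4 stroke at I3  (J1: bond 0 brought effort, rest push out)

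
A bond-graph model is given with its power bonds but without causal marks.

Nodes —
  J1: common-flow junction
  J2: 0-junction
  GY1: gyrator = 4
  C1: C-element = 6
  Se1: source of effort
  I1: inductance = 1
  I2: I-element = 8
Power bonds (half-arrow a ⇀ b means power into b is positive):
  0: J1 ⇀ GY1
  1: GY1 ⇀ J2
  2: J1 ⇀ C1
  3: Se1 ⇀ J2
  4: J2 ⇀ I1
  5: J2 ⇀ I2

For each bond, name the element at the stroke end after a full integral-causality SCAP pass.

β0 →GY1
β1 →GY1
β2 →J1
β3 →J2
β4 →I1
β5 →I2

b3 |J2  (source Se1 imposes e)
b1 |GY1  (J2: bond 3 brought effort, rest push out)
b4 |I1  (0-jn J2 has e-setter on 3)
b5 |I2  (J2: bond 3 brought effort, rest push out)
b0 |GY1  (through GY1, causality inverts; strokes same side of GY1)
b2 |J1  (common-f at J1 fixed by 0)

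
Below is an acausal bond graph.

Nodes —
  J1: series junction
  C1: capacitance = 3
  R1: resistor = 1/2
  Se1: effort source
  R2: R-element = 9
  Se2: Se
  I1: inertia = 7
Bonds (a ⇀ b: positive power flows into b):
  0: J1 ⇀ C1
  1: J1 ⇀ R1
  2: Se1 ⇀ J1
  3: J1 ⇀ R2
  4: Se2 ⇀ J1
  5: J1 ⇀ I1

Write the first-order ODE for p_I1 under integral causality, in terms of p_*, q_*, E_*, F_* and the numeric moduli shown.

dp_I1/dt = E_Se1 + E_Se2 - 19*p_I1/14 - q_C1/3

β2 stroke at J1  (Se1 fixes effort; stroke away)
β4 stroke at J1  (Se2 (Se) sets effort on bond)
β0 stroke at J1  (C1 outputs effort q/C1)
β5 stroke at I1  (I1: I, integral causality)
β1 stroke at J1  (1-jn J1 has f-setter on 5)
β3 stroke at J1  (1-jn J1 has f-setter on 5)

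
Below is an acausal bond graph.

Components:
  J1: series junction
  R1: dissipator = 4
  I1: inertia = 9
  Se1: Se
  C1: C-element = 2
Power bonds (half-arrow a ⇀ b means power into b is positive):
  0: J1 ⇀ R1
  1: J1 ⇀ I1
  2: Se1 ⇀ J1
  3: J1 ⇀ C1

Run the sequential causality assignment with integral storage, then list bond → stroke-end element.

b0 stroke at J1
b1 stroke at I1
b2 stroke at J1
b3 stroke at J1

b2 stroke→J1  (Se1: effort source, stroke at far end)
b1 stroke→I1  (I1 outputs flow p/I1)
b0 stroke→J1  (1-jn J1 has f-setter on 1)
b3 stroke→J1  (1-jn J1 has f-setter on 1)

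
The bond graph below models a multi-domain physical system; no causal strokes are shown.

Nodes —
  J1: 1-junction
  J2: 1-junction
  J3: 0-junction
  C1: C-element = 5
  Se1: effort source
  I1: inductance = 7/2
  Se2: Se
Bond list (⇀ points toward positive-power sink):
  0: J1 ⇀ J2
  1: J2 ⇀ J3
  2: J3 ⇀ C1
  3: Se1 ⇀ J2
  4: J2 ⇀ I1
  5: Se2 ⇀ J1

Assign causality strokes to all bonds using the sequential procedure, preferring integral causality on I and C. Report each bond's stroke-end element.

b3 |J2  (Se1: effort source, stroke at far end)
b5 |J1  (Se2 fixes effort; stroke away)
b0 |J2  (J1: last free bond brings flow in)
b2 |J3  (C1 outputs effort q/C1)
b1 |J2  (J3 effort already set via bond 2)
b4 |I1  (J2: last free bond brings flow in)

#0 stroke at J2
#1 stroke at J2
#2 stroke at J3
#3 stroke at J2
#4 stroke at I1
#5 stroke at J1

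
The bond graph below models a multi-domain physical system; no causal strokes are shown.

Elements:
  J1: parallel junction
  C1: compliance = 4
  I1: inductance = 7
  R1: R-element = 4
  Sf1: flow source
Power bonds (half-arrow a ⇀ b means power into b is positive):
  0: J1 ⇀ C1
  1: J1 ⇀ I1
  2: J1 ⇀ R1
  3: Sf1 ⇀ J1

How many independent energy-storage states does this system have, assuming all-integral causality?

bond 3 stroke→Sf1  (Sf1 (Sf) sets flow on bond)
bond 0 stroke→J1  (prefer integral on C1)
bond 1 stroke→I1  (0-jn J1 has e-setter on 0)
bond 2 stroke→R1  (0-jn J1 has e-setter on 0)

2  (C1, I1 all integral)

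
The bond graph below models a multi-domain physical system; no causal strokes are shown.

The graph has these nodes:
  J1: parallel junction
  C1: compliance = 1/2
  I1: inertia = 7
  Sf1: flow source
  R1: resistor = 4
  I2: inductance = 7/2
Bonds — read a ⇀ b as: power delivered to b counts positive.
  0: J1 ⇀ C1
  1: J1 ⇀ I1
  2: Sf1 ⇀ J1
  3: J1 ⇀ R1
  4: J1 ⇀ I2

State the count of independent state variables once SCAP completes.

β2 stroke→Sf1  (source Sf1 imposes f)
β0 stroke→J1  (C1: C, integral causality)
β1 stroke→I1  (J1: bond 0 brought effort, rest push out)
β3 stroke→R1  (J1 effort already set via bond 0)
β4 stroke→I2  (J1 effort already set via bond 0)

3  (C1, I1, I2 all integral)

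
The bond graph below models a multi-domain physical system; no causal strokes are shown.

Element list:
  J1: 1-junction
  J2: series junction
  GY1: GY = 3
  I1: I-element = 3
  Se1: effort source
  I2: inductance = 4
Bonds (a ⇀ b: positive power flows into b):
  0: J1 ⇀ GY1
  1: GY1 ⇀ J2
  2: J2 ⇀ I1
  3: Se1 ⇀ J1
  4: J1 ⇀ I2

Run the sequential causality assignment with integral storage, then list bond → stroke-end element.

bond 3 stroke at J1  (Se1: effort source, stroke at far end)
bond 2 stroke at I1  (I1 outputs flow p/I1)
bond 1 stroke at J2  (J2: bond 2 brought flow, rest push out)
bond 0 stroke at J1  (GY1: gyrator matches bond 1)
bond 4 stroke at I2  (J1 needs exactly one f-in)

#0 →J1
#1 →J2
#2 →I1
#3 →J1
#4 →I2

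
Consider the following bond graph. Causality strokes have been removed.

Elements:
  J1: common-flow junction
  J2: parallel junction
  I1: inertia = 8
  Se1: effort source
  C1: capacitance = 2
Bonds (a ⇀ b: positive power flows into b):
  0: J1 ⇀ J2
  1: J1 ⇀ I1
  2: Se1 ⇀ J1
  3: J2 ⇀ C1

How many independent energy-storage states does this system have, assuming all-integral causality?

2  (C1, I1 all integral)

#2 stroke at J1  (Se1 fixes effort; stroke away)
#1 stroke at I1  (I1 integral (f out))
#0 stroke at J1  (common-f at J1 fixed by 1)
#3 stroke at J2  (closing 0-jn rule on J2)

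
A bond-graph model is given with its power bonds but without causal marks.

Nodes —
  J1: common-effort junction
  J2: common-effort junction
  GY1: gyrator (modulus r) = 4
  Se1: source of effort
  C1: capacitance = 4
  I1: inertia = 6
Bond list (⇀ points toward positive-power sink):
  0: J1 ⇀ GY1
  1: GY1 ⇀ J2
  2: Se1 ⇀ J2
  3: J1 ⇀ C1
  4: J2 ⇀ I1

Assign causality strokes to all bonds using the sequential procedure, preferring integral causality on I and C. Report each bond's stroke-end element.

b2 stroke at J2  (Se1: effort source, stroke at far end)
b1 stroke at GY1  (J2 effort already set via bond 2)
b4 stroke at I1  (common-e at J2 fixed by 2)
b0 stroke at GY1  (GY GY1: same side as bond 1)
b3 stroke at J1  (closing 0-jn rule on J1)

#0 |GY1
#1 |GY1
#2 |J2
#3 |J1
#4 |I1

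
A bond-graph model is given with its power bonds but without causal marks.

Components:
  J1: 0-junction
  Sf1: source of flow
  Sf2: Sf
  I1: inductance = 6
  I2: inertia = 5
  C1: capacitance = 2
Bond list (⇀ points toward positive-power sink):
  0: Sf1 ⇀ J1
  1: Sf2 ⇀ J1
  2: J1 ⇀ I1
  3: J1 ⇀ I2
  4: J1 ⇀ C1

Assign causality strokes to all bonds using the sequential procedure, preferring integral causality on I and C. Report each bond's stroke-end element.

b0 |Sf1  (source Sf1 imposes f)
b1 |Sf2  (Sf2 (Sf) sets flow on bond)
b2 |I1  (I1: I, integral causality)
b3 |I2  (I2 integral (f out))
b4 |J1  (J1: last free bond brings effort in)

b0 stroke→Sf1
b1 stroke→Sf2
b2 stroke→I1
b3 stroke→I2
b4 stroke→J1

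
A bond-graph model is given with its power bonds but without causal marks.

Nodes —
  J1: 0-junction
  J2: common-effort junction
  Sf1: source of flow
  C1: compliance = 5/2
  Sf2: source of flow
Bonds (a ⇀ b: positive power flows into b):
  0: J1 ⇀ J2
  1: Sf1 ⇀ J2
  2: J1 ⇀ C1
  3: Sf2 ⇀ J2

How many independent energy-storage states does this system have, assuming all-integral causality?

b1 stroke at Sf1  (Sf1: flow source, stroke at near end)
b3 stroke at Sf2  (Sf2 fixes flow; stroke at Sf2)
b0 stroke at J2  (only one effort-in slot at J2)
b2 stroke at J1  (closing 0-jn rule on J1)

1  (C1 all integral)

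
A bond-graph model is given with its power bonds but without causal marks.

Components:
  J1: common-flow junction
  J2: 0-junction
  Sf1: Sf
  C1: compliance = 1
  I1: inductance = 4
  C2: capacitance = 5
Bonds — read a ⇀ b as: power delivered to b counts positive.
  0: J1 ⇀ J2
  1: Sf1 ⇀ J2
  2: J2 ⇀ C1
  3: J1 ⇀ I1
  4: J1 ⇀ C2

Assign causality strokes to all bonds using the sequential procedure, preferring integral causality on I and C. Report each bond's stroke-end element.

bond 1 stroke at Sf1  (Sf1: flow source, stroke at near end)
bond 2 stroke at J2  (C1 integral (e out))
bond 0 stroke at J1  (0-jn J2 has e-setter on 2)
bond 3 stroke at I1  (I1 integral (f out))
bond 4 stroke at J1  (J1 flow already set via bond 3)

β0 →J1
β1 →Sf1
β2 →J2
β3 →I1
β4 →J1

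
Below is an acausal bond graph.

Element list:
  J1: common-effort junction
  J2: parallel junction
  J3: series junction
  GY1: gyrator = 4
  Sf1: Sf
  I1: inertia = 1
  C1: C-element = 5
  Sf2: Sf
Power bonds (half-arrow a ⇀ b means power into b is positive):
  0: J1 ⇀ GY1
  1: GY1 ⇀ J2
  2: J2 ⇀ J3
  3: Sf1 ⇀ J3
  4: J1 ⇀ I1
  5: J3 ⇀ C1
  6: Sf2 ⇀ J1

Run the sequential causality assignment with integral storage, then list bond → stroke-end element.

b0 |J1
b1 |J2
b2 |J3
b3 |Sf1
b4 |I1
b5 |J3
b6 |Sf2

b3 stroke at Sf1  (Sf1: flow source, stroke at near end)
b6 stroke at Sf2  (Sf2: flow source, stroke at near end)
b2 stroke at J3  (J3 flow already set via bond 3)
b5 stroke at J3  (common-f at J3 fixed by 3)
b1 stroke at J2  (J2: last free bond brings effort in)
b0 stroke at J1  (GY1: gyrator matches bond 1)
b4 stroke at I1  (common-e at J1 fixed by 0)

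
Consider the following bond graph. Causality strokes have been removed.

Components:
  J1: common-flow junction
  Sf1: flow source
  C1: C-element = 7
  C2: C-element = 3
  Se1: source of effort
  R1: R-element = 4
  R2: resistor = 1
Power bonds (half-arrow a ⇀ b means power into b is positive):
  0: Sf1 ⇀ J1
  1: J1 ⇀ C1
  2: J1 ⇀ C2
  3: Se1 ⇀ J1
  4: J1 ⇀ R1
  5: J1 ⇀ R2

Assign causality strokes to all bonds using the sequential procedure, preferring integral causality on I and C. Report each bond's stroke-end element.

β0 →Sf1
β1 →J1
β2 →J1
β3 →J1
β4 →J1
β5 →J1

β0 stroke→Sf1  (source Sf1 imposes f)
β3 stroke→J1  (Se1: effort source, stroke at far end)
β1 stroke→J1  (common-f at J1 fixed by 0)
β2 stroke→J1  (common-f at J1 fixed by 0)
β4 stroke→J1  (J1: bond 0 brought flow, rest push out)
β5 stroke→J1  (J1 flow already set via bond 0)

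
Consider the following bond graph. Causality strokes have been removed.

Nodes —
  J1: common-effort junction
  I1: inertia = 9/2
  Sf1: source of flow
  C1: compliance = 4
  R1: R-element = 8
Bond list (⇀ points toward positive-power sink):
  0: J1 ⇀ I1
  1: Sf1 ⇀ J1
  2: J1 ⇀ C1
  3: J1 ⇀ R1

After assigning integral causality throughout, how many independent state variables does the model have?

2  (C1, I1 all integral)

bond 1 |Sf1  (source Sf1 imposes f)
bond 0 |I1  (I1: I, integral causality)
bond 2 |J1  (C1: C, integral causality)
bond 3 |R1  (J1: bond 2 brought effort, rest push out)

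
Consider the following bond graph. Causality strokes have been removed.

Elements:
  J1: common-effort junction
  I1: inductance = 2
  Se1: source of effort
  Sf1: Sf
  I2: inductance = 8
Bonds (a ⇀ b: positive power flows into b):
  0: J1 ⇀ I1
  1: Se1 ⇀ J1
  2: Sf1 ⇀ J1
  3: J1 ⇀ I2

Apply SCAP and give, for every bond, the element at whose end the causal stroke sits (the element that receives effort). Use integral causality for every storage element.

#1 stroke→J1  (Se1: effort source, stroke at far end)
#2 stroke→Sf1  (Sf1 fixes flow; stroke at Sf1)
#0 stroke→I1  (common-e at J1 fixed by 1)
#3 stroke→I2  (common-e at J1 fixed by 1)

β0 →I1
β1 →J1
β2 →Sf1
β3 →I2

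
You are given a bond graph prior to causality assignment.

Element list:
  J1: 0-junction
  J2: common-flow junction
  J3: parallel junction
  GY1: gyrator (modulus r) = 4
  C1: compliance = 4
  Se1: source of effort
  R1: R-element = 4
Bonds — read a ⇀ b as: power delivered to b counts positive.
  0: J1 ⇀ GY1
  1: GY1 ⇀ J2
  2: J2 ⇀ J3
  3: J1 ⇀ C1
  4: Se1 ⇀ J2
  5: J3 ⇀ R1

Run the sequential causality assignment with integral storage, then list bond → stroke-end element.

b4 stroke at J2  (Se1 fixes effort; stroke away)
b3 stroke at J1  (C1 integral (e out))
b0 stroke at GY1  (J1 effort already set via bond 3)
b1 stroke at GY1  (through GY1, causality inverts; strokes same side of GY1)
b2 stroke at J2  (1-jn J2 has f-setter on 1)
b5 stroke at J3  (closing 0-jn rule on J3)

β0 |GY1
β1 |GY1
β2 |J2
β3 |J1
β4 |J2
β5 |J3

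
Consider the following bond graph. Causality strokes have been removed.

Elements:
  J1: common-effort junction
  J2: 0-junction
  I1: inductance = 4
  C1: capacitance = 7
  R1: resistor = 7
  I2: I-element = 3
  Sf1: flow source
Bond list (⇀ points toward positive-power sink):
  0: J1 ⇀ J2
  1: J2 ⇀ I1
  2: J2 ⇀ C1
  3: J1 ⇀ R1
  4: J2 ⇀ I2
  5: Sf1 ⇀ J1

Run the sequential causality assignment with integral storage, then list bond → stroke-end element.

β5 →Sf1  (Sf1: flow source, stroke at near end)
β1 →I1  (I1 integral (f out))
β2 →J2  (C1 integral (e out))
β0 →J1  (common-e at J2 fixed by 2)
β4 →I2  (0-jn J2 has e-setter on 2)
β3 →R1  (J1: bond 0 brought effort, rest push out)

bond 0 stroke at J1
bond 1 stroke at I1
bond 2 stroke at J2
bond 3 stroke at R1
bond 4 stroke at I2
bond 5 stroke at Sf1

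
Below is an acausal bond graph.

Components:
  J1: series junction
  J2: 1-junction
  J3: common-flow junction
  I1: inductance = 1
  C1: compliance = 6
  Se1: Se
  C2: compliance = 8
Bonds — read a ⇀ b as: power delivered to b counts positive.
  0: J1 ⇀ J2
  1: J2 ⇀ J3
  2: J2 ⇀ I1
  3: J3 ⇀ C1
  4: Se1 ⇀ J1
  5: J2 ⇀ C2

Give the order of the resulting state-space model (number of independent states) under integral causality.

b4 stroke→J1  (Se1 fixes effort; stroke away)
b0 stroke→J2  (only one flow-in slot at J1)
b2 stroke→I1  (I1: I, integral causality)
b1 stroke→J2  (common-f at J2 fixed by 2)
b5 stroke→J2  (J2: bond 2 brought flow, rest push out)
b3 stroke→J3  (1-jn J3 has f-setter on 1)

3  (C1, C2, I1 all integral)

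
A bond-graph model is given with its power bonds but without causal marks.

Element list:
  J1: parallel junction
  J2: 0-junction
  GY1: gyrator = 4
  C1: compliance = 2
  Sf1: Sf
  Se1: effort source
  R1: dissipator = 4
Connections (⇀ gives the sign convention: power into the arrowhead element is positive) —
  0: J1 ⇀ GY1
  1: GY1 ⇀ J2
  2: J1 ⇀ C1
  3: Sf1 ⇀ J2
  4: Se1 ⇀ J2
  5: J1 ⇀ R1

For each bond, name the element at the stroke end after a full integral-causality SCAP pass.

#3 →Sf1  (Sf1 (Sf) sets flow on bond)
#4 →J2  (Se1 (Se) sets effort on bond)
#1 →GY1  (J2 effort already set via bond 4)
#0 →GY1  (through GY1, causality inverts; strokes same side of GY1)
#2 →J1  (prefer integral on C1)
#5 →R1  (common-e at J1 fixed by 2)

β0 →GY1
β1 →GY1
β2 →J1
β3 →Sf1
β4 →J2
β5 →R1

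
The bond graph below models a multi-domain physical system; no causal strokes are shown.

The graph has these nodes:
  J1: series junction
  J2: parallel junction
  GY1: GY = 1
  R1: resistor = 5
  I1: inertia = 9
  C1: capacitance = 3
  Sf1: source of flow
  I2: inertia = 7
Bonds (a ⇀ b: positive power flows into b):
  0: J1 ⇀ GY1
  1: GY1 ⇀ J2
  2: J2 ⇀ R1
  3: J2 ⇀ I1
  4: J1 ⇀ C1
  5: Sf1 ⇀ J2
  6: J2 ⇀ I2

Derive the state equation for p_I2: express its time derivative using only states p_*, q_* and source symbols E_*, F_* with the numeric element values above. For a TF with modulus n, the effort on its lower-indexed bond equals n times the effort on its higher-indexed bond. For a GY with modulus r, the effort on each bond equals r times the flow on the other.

bond 5 stroke at Sf1  (source Sf1 imposes f)
bond 3 stroke at I1  (I1 outputs flow p/I1)
bond 4 stroke at J1  (C1: C, integral causality)
bond 0 stroke at GY1  (J1: last free bond brings flow in)
bond 1 stroke at GY1  (GY1: gyrator matches bond 0)
bond 6 stroke at I2  (I2 outputs flow p/I2)
bond 2 stroke at J2  (only one effort-in slot at J2)

dp_I2/dt = 5*F_Sf1 - 5*p_I1/9 - 5*p_I2/7 - 5*q_C1/3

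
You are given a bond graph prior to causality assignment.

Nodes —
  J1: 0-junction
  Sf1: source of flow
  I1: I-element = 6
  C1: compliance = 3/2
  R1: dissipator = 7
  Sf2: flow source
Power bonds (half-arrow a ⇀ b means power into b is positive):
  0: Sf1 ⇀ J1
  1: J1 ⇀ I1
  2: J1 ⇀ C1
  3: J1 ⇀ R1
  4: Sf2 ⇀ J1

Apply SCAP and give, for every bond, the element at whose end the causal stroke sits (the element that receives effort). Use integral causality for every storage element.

bond 0 stroke→Sf1  (Sf1 fixes flow; stroke at Sf1)
bond 4 stroke→Sf2  (source Sf2 imposes f)
bond 1 stroke→I1  (prefer integral on I1)
bond 2 stroke→J1  (C1 integral (e out))
bond 3 stroke→R1  (J1: bond 2 brought effort, rest push out)

b0 →Sf1
b1 →I1
b2 →J1
b3 →R1
b4 →Sf2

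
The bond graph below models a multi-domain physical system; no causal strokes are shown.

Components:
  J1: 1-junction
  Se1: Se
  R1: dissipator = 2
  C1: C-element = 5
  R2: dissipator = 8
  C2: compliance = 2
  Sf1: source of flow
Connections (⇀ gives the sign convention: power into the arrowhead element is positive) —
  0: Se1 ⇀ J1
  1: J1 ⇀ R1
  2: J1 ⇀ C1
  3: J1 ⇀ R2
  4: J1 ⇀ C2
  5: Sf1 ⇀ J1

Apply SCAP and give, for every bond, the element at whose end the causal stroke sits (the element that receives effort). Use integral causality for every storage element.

#0 stroke at J1  (Se1 (Se) sets effort on bond)
#5 stroke at Sf1  (Sf1 (Sf) sets flow on bond)
#1 stroke at J1  (J1 flow already set via bond 5)
#2 stroke at J1  (common-f at J1 fixed by 5)
#3 stroke at J1  (J1: bond 5 brought flow, rest push out)
#4 stroke at J1  (1-jn J1 has f-setter on 5)

bond 0 |J1
bond 1 |J1
bond 2 |J1
bond 3 |J1
bond 4 |J1
bond 5 |Sf1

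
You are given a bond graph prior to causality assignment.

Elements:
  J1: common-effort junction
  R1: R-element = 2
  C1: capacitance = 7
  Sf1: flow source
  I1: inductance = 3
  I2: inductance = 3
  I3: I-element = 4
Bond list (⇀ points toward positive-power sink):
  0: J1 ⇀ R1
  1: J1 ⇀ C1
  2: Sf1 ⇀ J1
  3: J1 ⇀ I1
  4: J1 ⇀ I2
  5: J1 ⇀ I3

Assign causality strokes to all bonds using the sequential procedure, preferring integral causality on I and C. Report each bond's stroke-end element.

#0 →R1
#1 →J1
#2 →Sf1
#3 →I1
#4 →I2
#5 →I3

β2 stroke at Sf1  (Sf1 (Sf) sets flow on bond)
β1 stroke at J1  (prefer integral on C1)
β0 stroke at R1  (J1: bond 1 brought effort, rest push out)
β3 stroke at I1  (common-e at J1 fixed by 1)
β4 stroke at I2  (0-jn J1 has e-setter on 1)
β5 stroke at I3  (J1 effort already set via bond 1)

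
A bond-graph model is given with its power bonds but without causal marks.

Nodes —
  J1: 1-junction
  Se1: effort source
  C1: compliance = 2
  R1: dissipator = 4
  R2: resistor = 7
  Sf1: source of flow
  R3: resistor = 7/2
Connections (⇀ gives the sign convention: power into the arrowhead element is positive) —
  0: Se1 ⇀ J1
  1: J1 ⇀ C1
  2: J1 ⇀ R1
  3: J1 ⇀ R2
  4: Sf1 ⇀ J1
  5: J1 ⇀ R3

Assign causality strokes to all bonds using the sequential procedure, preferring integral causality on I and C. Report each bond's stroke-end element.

β0 |J1  (Se1: effort source, stroke at far end)
β4 |Sf1  (Sf1: flow source, stroke at near end)
β1 |J1  (J1 flow already set via bond 4)
β2 |J1  (J1 flow already set via bond 4)
β3 |J1  (1-jn J1 has f-setter on 4)
β5 |J1  (J1 flow already set via bond 4)

b0 stroke at J1
b1 stroke at J1
b2 stroke at J1
b3 stroke at J1
b4 stroke at Sf1
b5 stroke at J1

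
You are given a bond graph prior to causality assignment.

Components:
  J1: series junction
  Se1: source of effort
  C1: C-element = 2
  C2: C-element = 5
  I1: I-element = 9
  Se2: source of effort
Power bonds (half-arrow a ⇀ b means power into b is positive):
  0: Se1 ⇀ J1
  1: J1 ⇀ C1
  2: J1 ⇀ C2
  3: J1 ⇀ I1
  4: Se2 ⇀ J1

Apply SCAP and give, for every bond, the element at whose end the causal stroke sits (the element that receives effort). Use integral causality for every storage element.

bond 0 |J1
bond 1 |J1
bond 2 |J1
bond 3 |I1
bond 4 |J1

b0 →J1  (source Se1 imposes e)
b4 →J1  (source Se2 imposes e)
b1 →J1  (prefer integral on C1)
b2 →J1  (C2 integral (e out))
b3 →I1  (only one flow-in slot at J1)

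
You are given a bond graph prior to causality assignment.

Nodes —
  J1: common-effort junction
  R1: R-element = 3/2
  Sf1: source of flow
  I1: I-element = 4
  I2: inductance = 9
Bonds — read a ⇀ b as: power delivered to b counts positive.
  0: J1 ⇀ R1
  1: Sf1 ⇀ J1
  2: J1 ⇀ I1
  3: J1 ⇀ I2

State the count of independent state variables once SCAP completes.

#1 →Sf1  (Sf1: flow source, stroke at near end)
#2 →I1  (I1 integral (f out))
#3 →I2  (I2 integral (f out))
#0 →J1  (J1 needs exactly one e-in)

2  (I1, I2 all integral)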